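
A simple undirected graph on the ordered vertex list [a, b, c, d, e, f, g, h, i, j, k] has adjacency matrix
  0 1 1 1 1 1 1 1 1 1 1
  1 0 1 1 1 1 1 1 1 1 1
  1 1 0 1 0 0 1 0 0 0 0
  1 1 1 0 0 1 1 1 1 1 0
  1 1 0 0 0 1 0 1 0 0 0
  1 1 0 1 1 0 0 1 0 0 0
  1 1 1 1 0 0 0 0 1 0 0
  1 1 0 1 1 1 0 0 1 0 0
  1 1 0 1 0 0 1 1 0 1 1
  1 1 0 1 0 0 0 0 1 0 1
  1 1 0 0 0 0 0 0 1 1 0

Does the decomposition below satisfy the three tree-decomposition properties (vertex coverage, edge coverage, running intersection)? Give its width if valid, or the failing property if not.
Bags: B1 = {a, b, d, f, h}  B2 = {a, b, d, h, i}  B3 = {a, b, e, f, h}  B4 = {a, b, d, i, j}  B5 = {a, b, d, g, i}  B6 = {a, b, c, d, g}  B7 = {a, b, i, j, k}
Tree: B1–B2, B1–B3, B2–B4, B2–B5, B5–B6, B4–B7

Yes; width 4.

Vertex coverage: the bags together contain {a, b, c, d, e, f, g, h, i, j, k}, the full vertex set. Edge coverage: each edge of G has both endpoints in at least one bag. Running intersection: for every vertex, the bags containing it form a connected subtree. All three properties hold, so this is a valid tree decomposition of width max|bag| − 1 = 4, and hence tw(G) ≤ 4.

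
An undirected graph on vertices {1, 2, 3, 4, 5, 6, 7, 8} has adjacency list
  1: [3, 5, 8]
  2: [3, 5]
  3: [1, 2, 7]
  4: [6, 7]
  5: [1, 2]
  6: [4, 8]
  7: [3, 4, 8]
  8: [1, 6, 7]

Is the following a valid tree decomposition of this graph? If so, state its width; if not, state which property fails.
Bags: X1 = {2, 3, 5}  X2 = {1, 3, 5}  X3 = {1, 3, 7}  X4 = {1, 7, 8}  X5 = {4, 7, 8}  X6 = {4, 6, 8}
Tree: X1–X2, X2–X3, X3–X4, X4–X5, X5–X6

Yes; width 2.

Vertex coverage: the bags together contain {1, 2, 3, 4, 5, 6, 7, 8}, the full vertex set. Edge coverage: each edge of G has both endpoints in at least one bag. Running intersection: for every vertex, the bags containing it form a connected subtree. All three properties hold, so this is a valid tree decomposition of width max|bag| − 1 = 2, and hence tw(G) ≤ 2.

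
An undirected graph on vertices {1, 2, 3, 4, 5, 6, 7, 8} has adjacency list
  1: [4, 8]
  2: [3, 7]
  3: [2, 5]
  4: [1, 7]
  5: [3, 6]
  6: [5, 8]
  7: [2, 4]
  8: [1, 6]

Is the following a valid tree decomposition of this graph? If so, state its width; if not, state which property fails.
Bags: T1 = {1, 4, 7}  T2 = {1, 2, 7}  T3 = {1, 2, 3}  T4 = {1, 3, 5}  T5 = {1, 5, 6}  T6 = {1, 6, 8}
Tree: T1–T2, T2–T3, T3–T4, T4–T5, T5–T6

Vertex coverage: the bags together contain {1, 2, 3, 4, 5, 6, 7, 8}, the full vertex set. Edge coverage: each edge of G has both endpoints in at least one bag. Running intersection: for every vertex, the bags containing it form a connected subtree. All three properties hold, so this is a valid tree decomposition of width max|bag| − 1 = 2, and hence tw(G) ≤ 2.

Yes; width 2.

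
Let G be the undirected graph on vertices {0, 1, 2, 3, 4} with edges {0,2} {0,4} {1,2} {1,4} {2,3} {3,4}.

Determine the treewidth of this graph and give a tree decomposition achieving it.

Treewidth 2.
Bags: B1 = {1, 2, 4}  B2 = {2, 3, 4}  B3 = {0, 2, 4}
Tree: B1–B2, B2–B3

The largest bag has 3 vertices, giving width 2; this decomposition certifies tw(G) ≤ 2. The edges 1–2–3–4–1 form a cycle, so G is not a tree and its treewidth is at least 2. The upper and lower bounds meet at 2, so that is the treewidth.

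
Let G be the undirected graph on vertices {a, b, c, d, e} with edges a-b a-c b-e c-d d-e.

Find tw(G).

A width-2 tree decomposition is:
Bags: B1 = {a, b, c}  B2 = {b, c, e}  B3 = {c, d, e}
Tree: B1–B2, B2–B3
The largest bag has 3 vertices, giving width 2; this decomposition certifies tw(G) ≤ 2. For the lower bound, G contains the cycle c–a–b–e–d–c, so G is not a forest; only forests have treewidth ≤ 1, hence tw(G) ≥ 2. Hence tw(G) = 2 exactly.

2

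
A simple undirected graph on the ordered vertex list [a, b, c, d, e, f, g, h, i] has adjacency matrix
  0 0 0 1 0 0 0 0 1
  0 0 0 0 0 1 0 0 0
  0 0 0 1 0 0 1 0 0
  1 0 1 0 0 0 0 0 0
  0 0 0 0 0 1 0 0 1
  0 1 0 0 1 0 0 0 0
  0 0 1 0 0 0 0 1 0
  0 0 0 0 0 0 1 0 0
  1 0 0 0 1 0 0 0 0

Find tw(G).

1

A width-1 tree decomposition is:
Bags: B1 = {b, f}  B2 = {e, f}  B3 = {e, i}  B4 = {a, i}  B5 = {a, d}  B6 = {c, d}  B7 = {c, g}  B8 = {g, h}
Tree: B1–B2, B2–B3, B3–B4, B4–B5, B5–B6, B6–B7, B7–B8
Every bag has size at most 2, so the width is 2 − 1 = 1 and tw(G) ≤ 1. G has an edge, so its treewidth is at least 1. Therefore the treewidth is 1.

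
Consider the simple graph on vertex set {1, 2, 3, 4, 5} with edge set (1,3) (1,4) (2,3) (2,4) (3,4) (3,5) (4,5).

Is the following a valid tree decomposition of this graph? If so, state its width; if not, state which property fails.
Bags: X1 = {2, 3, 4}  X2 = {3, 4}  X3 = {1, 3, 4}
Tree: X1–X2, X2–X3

A tree decomposition must satisfy three properties: every vertex lies in some bag; for every edge, both endpoints lie together in some bag; and for every vertex, the bags containing it form a connected subtree. Here vertex 5 appears in no bag, so the decomposition is invalid.

No — vertex 5 appears in no bag.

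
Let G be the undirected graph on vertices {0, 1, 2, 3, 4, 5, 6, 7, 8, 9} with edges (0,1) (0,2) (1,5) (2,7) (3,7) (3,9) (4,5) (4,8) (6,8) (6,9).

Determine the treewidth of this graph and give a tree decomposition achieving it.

Treewidth 2.
One optimal decomposition is:
Bags: B1 = {0, 1, 5}  B2 = {0, 2, 5}  B3 = {2, 5, 7}  B4 = {3, 5, 7}  B5 = {3, 5, 9}  B6 = {5, 6, 9}  B7 = {5, 6, 8}  B8 = {4, 5, 8}
Tree: B1–B2, B2–B3, B3–B4, B4–B5, B5–B6, B6–B7, B7–B8

The largest bag has 3 vertices, giving width 2; this decomposition certifies tw(G) ≤ 2. For the lower bound, G contains the cycle 5–1–0–2–7–3–9–6–8–4–5, so G is not a forest; only forests have treewidth ≤ 1, hence tw(G) ≥ 2. Hence tw(G) = 2 exactly.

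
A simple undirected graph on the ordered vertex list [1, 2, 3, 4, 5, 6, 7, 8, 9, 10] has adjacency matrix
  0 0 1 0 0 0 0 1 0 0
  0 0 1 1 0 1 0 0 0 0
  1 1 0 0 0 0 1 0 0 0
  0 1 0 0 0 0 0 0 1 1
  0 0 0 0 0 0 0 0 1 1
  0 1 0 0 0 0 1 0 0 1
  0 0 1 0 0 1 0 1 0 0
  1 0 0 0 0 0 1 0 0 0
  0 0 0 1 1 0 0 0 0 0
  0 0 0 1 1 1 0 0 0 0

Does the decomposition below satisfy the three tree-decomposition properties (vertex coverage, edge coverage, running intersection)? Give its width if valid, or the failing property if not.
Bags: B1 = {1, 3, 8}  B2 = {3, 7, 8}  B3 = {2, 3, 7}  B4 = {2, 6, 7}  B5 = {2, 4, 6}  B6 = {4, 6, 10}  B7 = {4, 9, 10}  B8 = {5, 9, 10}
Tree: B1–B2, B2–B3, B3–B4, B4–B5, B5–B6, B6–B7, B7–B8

Checking the three conditions: (i) the bags cover all of {1, 2, 3, 4, 5, 6, 7, 8, 9, 10}; (ii) for each edge, some bag contains both endpoints; (iii) the bags containing any fixed vertex form a subtree. All hold, so the decomposition is valid with width 3 − 1 = 2.

Yes; width 2.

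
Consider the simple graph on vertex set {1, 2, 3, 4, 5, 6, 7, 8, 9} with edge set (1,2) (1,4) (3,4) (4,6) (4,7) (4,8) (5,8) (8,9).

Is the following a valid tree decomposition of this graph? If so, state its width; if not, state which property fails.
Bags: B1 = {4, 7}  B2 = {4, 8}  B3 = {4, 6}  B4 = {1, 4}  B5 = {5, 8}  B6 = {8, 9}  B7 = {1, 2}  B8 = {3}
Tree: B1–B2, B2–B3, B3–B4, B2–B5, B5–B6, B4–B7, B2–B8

No — edge (4,3) lies in no bag.

A tree decomposition must satisfy three properties: every vertex lies in some bag; for every edge, both endpoints lie together in some bag; and for every vertex, the bags containing it form a connected subtree. Here edge (4,3) lies in no bag, so the decomposition is invalid.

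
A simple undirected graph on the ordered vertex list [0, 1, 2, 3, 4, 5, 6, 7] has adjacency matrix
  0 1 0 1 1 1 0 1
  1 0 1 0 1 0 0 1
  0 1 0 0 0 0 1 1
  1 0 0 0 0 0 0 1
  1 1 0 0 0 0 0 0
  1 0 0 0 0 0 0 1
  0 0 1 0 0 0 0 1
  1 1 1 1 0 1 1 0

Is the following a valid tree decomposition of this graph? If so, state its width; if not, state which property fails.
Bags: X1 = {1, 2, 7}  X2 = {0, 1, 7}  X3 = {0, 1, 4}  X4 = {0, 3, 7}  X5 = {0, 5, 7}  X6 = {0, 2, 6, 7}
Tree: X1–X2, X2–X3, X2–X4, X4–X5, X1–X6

A tree decomposition must satisfy three properties: every vertex lies in some bag; for every edge, both endpoints lie together in some bag; and for every vertex, the bags containing it form a connected subtree. Here bags containing vertex 0 are not connected in the tree, so the decomposition is invalid.

No — bags containing vertex 0 are not connected in the tree.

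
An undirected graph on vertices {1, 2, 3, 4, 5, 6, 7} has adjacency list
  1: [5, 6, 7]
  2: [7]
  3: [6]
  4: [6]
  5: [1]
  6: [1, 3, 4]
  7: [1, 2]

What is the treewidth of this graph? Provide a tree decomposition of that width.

Treewidth 1.
One optimal decomposition is:
Bags: B1 = {1, 6}  B2 = {1, 5}  B3 = {1, 7}  B4 = {3, 6}  B5 = {2, 7}  B6 = {4, 6}
Tree: B1–B2, B1–B3, B1–B4, B3–B5, B4–B6

Each bag holds 2 vertices, so the decomposition has width 1, which upper-bounds the treewidth. Any graph with an edge has treewidth ≥ 1, and G has the edge 6–1. The upper and lower bounds meet at 1, so that is the treewidth.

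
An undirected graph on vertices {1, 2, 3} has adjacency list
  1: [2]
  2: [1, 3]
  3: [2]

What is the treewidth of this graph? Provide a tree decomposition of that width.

Treewidth 1.
Bags: B1 = {2, 3}  B2 = {1, 2}
Tree: B1–B2

Each bag holds 2 vertices, so the decomposition has width 1, which upper-bounds the treewidth. G has an edge, so its treewidth is at least 1. The upper and lower bounds meet at 1, so that is the treewidth.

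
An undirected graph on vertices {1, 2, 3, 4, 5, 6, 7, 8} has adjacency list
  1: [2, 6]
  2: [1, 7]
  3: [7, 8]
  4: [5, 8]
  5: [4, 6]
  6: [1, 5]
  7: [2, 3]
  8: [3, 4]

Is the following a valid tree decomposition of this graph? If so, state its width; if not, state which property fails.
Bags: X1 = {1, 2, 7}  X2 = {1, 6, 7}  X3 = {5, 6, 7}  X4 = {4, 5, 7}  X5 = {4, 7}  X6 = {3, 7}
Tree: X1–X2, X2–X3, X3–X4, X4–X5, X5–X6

A tree decomposition must satisfy three properties: every vertex lies in some bag; for every edge, both endpoints lie together in some bag; and for every vertex, the bags containing it form a connected subtree. Here vertex 8 appears in no bag, so the decomposition is invalid.

No — vertex 8 appears in no bag.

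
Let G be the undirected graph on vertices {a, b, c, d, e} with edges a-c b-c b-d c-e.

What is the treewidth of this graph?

A width-1 tree decomposition is:
Bags: B1 = {b, c}  B2 = {c, e}  B3 = {a, c}  B4 = {b, d}
Tree: B1–B2, B1–B3, B1–B4
The largest bag has 2 vertices, giving width 1; this decomposition certifies tw(G) ≤ 1. Since G has at least one edge (e.g. c–b), it is not an edgeless graph, so tw(G) ≥ 1. Hence tw(G) = 1 exactly.

1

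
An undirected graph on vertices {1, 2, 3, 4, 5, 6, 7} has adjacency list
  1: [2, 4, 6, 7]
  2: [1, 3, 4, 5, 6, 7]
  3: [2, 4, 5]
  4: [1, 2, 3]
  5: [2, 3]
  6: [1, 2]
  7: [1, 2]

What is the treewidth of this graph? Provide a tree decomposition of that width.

Treewidth 2.
One optimal decomposition is:
Bags: B1 = {1, 2, 7}  B2 = {1, 2, 4}  B3 = {2, 3, 4}  B4 = {2, 3, 5}  B5 = {1, 2, 6}
Tree: B1–B2, B2–B3, B3–B4, B2–B5

The largest bag has 3 vertices, giving width 2; this decomposition certifies tw(G) ≤ 2. For the lower bound, the 3 vertices {1, 2, 4} are pairwise adjacent, and any tree decomposition puts a clique entirely inside one bag — forcing width ≥ 2. Therefore the treewidth is 2.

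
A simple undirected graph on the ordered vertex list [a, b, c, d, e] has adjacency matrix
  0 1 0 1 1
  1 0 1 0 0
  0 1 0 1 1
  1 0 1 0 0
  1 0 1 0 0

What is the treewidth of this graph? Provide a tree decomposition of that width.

The largest bag has 3 vertices, giving width 2; this decomposition certifies tw(G) ≤ 2. Since d–a–e–c–d is a cycle in G, G is not acyclic. Forests are exactly the graphs of treewidth ≤ 1, so tw(G) ≥ 2. Therefore the treewidth is 2.

Treewidth 2.
Bags: B1 = {a, c, d}  B2 = {a, c, e}  B3 = {a, b, c}
Tree: B1–B2, B2–B3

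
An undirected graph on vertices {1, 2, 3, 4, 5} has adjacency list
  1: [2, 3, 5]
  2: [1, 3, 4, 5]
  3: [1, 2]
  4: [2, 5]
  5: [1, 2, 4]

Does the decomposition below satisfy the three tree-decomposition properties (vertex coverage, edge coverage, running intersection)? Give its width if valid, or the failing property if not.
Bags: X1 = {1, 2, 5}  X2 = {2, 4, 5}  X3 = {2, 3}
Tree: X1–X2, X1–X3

A tree decomposition must satisfy three properties: every vertex lies in some bag; for every edge, both endpoints lie together in some bag; and for every vertex, the bags containing it form a connected subtree. Here edge (1,3) lies in no bag, so the decomposition is invalid.

No — edge (1,3) lies in no bag.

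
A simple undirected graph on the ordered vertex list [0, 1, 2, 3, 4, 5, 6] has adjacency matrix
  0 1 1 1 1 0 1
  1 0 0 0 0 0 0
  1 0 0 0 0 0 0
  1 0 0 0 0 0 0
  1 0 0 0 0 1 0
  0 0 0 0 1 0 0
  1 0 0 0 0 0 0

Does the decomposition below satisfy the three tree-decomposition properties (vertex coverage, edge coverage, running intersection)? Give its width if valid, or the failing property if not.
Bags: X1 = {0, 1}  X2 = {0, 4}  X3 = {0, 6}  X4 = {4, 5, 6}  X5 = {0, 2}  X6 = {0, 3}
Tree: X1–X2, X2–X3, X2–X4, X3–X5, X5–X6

No — bags containing vertex 6 are not connected in the tree.

A tree decomposition must satisfy three properties: every vertex lies in some bag; for every edge, both endpoints lie together in some bag; and for every vertex, the bags containing it form a connected subtree. Here bags containing vertex 6 are not connected in the tree, so the decomposition is invalid.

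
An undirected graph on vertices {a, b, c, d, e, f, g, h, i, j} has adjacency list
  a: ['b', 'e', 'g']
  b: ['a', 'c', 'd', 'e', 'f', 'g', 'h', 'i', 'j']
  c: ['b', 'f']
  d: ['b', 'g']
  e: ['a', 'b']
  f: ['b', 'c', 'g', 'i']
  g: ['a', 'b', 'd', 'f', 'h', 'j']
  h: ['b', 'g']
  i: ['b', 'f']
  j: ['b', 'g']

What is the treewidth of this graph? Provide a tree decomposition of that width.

Every bag has size at most 3, so the width is 3 − 1 = 2 and tw(G) ≤ 2. On the other hand G contains the 3-clique {b, d, g}. A clique must lie in a single bag of any decomposition, so no decomposition can have width below 2. Hence tw(G) = 2 exactly.

Treewidth 2.
One optimal decomposition is:
Bags: B1 = {b, g, h}  B2 = {b, f, g}  B3 = {b, c, f}  B4 = {b, f, i}  B5 = {b, g, j}  B6 = {a, b, g}  B7 = {a, b, e}  B8 = {b, d, g}
Tree: B1–B2, B2–B3, B3–B4, B2–B5, B1–B6, B6–B7, B2–B8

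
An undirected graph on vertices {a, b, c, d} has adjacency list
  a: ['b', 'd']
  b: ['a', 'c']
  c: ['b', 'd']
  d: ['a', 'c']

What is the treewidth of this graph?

2

A width-2 tree decomposition is:
Bags: B1 = {a, b, c}  B2 = {a, c, d}
Tree: B1–B2
The largest bag has 3 vertices, giving width 2; this decomposition certifies tw(G) ≤ 2. Since a–b–c–d–a is a cycle in G, G is not acyclic. Forests are exactly the graphs of treewidth ≤ 1, so tw(G) ≥ 2. Combining the bounds, tw(G) = 2.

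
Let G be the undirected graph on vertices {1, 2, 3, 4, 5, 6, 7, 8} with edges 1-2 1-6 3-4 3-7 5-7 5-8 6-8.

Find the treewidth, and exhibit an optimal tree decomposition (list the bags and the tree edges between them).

Treewidth 1.
One optimal decomposition is:
Bags: B1 = {3, 4}  B2 = {3, 7}  B3 = {5, 7}  B4 = {5, 8}  B5 = {6, 8}  B6 = {1, 6}  B7 = {1, 2}
Tree: B1–B2, B2–B3, B3–B4, B4–B5, B5–B6, B6–B7

Every bag has size at most 2, so the width is 2 − 1 = 1 and tw(G) ≤ 1. Since G has at least one edge (e.g. 4–3), it is not an edgeless graph, so tw(G) ≥ 1. Combining the bounds, tw(G) = 1.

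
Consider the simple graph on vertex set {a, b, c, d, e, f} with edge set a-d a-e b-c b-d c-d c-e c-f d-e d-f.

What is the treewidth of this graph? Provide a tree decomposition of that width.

Every bag has size at most 3, so the width is 3 − 1 = 2 and tw(G) ≤ 2. Conversely, {c, d, e} is a clique of size 3, and the vertices of any clique must share a bag in every tree decomposition; so some bag has ≥ 3 vertices and tw(G) ≥ 2. Therefore the treewidth is 2.

Treewidth 2.
One optimal decomposition is:
Bags: B1 = {b, c, d}  B2 = {c, d, f}  B3 = {c, d, e}  B4 = {a, d, e}
Tree: B1–B2, B2–B3, B3–B4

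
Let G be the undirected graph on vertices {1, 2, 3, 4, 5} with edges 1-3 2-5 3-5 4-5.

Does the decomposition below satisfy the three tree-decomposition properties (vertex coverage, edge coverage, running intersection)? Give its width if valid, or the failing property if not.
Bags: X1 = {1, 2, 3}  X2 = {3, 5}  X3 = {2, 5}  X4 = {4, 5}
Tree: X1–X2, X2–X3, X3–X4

No — bags containing vertex 2 are not connected in the tree.

A tree decomposition must satisfy three properties: every vertex lies in some bag; for every edge, both endpoints lie together in some bag; and for every vertex, the bags containing it form a connected subtree. Here bags containing vertex 2 are not connected in the tree, so the decomposition is invalid.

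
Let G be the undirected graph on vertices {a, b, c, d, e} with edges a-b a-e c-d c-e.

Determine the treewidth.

1

A width-1 tree decomposition is:
Bags: B1 = {c, d}  B2 = {c, e}  B3 = {a, e}  B4 = {a, b}
Tree: B1–B2, B2–B3, B3–B4
Every bag has size at most 2, so the width is 2 − 1 = 1 and tw(G) ≤ 1. Since G has at least one edge (e.g. d–c), it is not an edgeless graph, so tw(G) ≥ 1. Combining the bounds, tw(G) = 1.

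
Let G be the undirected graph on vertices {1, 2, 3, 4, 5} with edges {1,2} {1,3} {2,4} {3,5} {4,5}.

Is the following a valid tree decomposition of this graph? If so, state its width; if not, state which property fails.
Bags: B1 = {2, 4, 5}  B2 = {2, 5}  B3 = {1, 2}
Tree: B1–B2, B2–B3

A tree decomposition must satisfy three properties: every vertex lies in some bag; for every edge, both endpoints lie together in some bag; and for every vertex, the bags containing it form a connected subtree. Here vertex 3 appears in no bag, so the decomposition is invalid.

No — vertex 3 appears in no bag.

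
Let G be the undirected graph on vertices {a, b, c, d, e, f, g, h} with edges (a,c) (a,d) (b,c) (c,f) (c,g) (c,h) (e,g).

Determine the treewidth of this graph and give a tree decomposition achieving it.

Each bag holds 2 vertices, so the decomposition has width 1, which upper-bounds the treewidth. Any graph with an edge has treewidth ≥ 1, and G has the edge g–e. Hence tw(G) = 1 exactly.

Treewidth 1.
One such decomposition:
Bags: B1 = {e, g}  B2 = {c, g}  B3 = {a, c}  B4 = {a, d}  B5 = {c, h}  B6 = {b, c}  B7 = {c, f}
Tree: B1–B2, B2–B3, B3–B4, B2–B5, B5–B6, B6–B7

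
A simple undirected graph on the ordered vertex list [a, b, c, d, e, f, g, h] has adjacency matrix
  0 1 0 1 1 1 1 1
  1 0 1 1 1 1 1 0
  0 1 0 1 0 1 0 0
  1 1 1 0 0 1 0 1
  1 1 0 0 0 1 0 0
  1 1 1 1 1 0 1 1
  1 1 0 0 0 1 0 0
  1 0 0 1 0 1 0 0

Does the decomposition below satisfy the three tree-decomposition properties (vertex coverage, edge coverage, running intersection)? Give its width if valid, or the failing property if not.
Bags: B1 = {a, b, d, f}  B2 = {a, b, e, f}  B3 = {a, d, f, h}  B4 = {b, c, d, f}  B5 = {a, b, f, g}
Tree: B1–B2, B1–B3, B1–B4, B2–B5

Yes; width 3.

Checking the three conditions: (i) the bags cover all of {a, b, c, d, e, f, g, h}; (ii) for each edge, some bag contains both endpoints; (iii) the bags containing any fixed vertex form a subtree. All hold, so the decomposition is valid with width 4 − 1 = 3.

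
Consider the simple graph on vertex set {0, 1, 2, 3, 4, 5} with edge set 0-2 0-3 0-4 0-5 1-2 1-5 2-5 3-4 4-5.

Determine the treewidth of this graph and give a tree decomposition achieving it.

Treewidth 2.
One optimal decomposition is:
Bags: B1 = {0, 4, 5}  B2 = {0, 3, 4}  B3 = {0, 2, 5}  B4 = {1, 2, 5}
Tree: B1–B2, B1–B3, B3–B4

Every bag has size at most 3, so the width is 3 − 1 = 2 and tw(G) ≤ 2. On the other hand G contains the 3-clique {0, 2, 5}. A clique must lie in a single bag of any decomposition, so no decomposition can have width below 2. Hence tw(G) = 2 exactly.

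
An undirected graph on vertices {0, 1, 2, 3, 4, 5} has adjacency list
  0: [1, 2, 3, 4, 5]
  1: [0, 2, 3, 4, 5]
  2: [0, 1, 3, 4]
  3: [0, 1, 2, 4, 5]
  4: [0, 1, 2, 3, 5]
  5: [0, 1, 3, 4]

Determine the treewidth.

4

A width-4 tree decomposition is:
Bags: B1 = {0, 1, 2, 3, 4}  B2 = {0, 1, 3, 4, 5}
Tree: B1–B2
The largest bag has 5 vertices, giving width 4; this decomposition certifies tw(G) ≤ 4. Conversely, {0, 1, 2, 3, 4} is a clique of size 5, and the vertices of any clique must share a bag in every tree decomposition; so some bag has ≥ 5 vertices and tw(G) ≥ 4. Therefore the treewidth is 4.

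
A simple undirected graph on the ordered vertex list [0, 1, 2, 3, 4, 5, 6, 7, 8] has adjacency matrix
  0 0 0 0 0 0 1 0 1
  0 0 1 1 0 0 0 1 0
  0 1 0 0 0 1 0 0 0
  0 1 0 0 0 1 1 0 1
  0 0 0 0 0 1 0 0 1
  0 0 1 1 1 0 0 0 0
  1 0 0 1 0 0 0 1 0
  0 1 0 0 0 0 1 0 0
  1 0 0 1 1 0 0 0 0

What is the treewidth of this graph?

A width-3 tree decomposition is:
Bags: B1 = {0, 6, 7, 8}  B2 = {3, 6, 7, 8}  B3 = {1, 3, 7, 8}  B4 = {1, 3, 4, 8}  B5 = {1, 3, 4, 5}  B6 = {1, 2, 4, 5}
Tree: B1–B2, B2–B3, B3–B4, B4–B5, B5–B6
Each bag holds 4 vertices, so the decomposition has width 3, which upper-bounds the treewidth. For the lower bound: the 4 vertex sets {0,6,7}, {8}, {3}, {1,2,4,5} are disjoint, each induces a connected subgraph, and every pair is joined by at least one edge of G. Contracting each set to a single vertex therefore yields K_{4} as a minor, and since treewidth is minor-monotone, tw(G) ≥ tw(K_{4}) = 3. Hence tw(G) = 3 exactly.

3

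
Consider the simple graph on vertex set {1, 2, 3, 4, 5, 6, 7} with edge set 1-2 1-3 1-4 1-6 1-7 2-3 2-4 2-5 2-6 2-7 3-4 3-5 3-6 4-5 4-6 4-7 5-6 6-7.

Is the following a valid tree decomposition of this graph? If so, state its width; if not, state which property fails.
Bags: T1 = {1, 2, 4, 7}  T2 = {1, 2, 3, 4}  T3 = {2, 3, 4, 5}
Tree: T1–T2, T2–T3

A tree decomposition must satisfy three properties: every vertex lies in some bag; for every edge, both endpoints lie together in some bag; and for every vertex, the bags containing it form a connected subtree. Here vertex 6 appears in no bag, so the decomposition is invalid.

No — vertex 6 appears in no bag.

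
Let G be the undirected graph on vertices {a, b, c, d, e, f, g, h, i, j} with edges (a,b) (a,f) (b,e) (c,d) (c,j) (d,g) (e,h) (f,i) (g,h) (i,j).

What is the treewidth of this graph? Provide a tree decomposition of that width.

Every bag has size at most 3, so the width is 3 − 1 = 2 and tw(G) ≤ 2. Since a–b–e–h–g–d–c–j–i–f–a is a cycle in G, G is not acyclic. Forests are exactly the graphs of treewidth ≤ 1, so tw(G) ≥ 2. Combining the bounds, tw(G) = 2.

Treewidth 2.
One optimal decomposition is:
Bags: B1 = {a, b, e}  B2 = {a, e, h}  B3 = {a, g, h}  B4 = {a, d, g}  B5 = {a, c, d}  B6 = {a, c, j}  B7 = {a, i, j}  B8 = {a, f, i}
Tree: B1–B2, B2–B3, B3–B4, B4–B5, B5–B6, B6–B7, B7–B8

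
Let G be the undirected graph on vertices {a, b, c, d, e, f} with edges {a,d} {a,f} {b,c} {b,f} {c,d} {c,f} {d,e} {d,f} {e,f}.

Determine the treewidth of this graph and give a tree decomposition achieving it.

Each bag holds 3 vertices, so the decomposition has width 2, which upper-bounds the treewidth. Conversely, {d, e, f} is a clique of size 3, and the vertices of any clique must share a bag in every tree decomposition; so some bag has ≥ 3 vertices and tw(G) ≥ 2. Hence tw(G) = 2 exactly.

Treewidth 2.
Bags: B1 = {c, d, f}  B2 = {d, e, f}  B3 = {a, d, f}  B4 = {b, c, f}
Tree: B1–B2, B1–B3, B1–B4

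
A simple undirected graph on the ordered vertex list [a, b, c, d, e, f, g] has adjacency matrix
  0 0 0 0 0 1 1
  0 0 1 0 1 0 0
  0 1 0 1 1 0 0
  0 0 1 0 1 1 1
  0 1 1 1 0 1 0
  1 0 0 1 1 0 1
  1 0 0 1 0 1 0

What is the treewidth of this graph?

2

A width-2 tree decomposition is:
Bags: B1 = {b, c, e}  B2 = {c, d, e}  B3 = {d, e, f}  B4 = {d, f, g}  B5 = {a, f, g}
Tree: B1–B2, B2–B3, B3–B4, B4–B5
The largest bag has 3 vertices, giving width 2; this decomposition certifies tw(G) ≤ 2. On the other hand G contains the 3-clique {d, f, g}. A clique must lie in a single bag of any decomposition, so no decomposition can have width below 2. Hence tw(G) = 2 exactly.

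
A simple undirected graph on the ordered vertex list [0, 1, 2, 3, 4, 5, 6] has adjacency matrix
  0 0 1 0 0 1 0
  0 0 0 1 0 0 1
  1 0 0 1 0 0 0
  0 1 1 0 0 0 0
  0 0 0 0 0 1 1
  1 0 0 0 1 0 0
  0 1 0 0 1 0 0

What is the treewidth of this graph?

A width-2 tree decomposition is:
Bags: B1 = {1, 4, 6}  B2 = {1, 4, 5}  B3 = {0, 1, 5}  B4 = {0, 1, 2}  B5 = {1, 2, 3}
Tree: B1–B2, B2–B3, B3–B4, B4–B5
Every bag has size at most 3, so the width is 3 − 1 = 2 and tw(G) ≤ 2. The edges 1–6–4–5–0–2–3–1 form a cycle, so G is not a tree and its treewidth is at least 2. Combining the bounds, tw(G) = 2.

2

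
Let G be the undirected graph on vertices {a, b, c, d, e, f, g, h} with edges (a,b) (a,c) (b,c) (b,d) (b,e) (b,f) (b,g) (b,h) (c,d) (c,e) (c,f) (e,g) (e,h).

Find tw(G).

2

A width-2 tree decomposition is:
Bags: B1 = {b, c, e}  B2 = {b, c, d}  B3 = {b, e, g}  B4 = {a, b, c}  B5 = {b, e, h}  B6 = {b, c, f}
Tree: B1–B2, B1–B3, B1–B4, B1–B5, B1–B6
Each bag holds 3 vertices, so the decomposition has width 2, which upper-bounds the treewidth. On the other hand G contains the 3-clique {b, e, g}. A clique must lie in a single bag of any decomposition, so no decomposition can have width below 2. The upper and lower bounds meet at 2, so that is the treewidth.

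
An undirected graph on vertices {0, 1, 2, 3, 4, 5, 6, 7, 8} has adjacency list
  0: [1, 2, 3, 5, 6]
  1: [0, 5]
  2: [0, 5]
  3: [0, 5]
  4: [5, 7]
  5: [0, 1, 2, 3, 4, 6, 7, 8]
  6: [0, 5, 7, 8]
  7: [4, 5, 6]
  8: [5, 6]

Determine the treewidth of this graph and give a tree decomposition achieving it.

Every bag has size at most 3, so the width is 3 − 1 = 2 and tw(G) ≤ 2. Conversely, {0, 1, 5} is a clique of size 3, and the vertices of any clique must share a bag in every tree decomposition; so some bag has ≥ 3 vertices and tw(G) ≥ 2. Combining the bounds, tw(G) = 2.

Treewidth 2.
One such decomposition:
Bags: B1 = {5, 6, 7}  B2 = {0, 5, 6}  B3 = {5, 6, 8}  B4 = {0, 3, 5}  B5 = {4, 5, 7}  B6 = {0, 1, 5}  B7 = {0, 2, 5}
Tree: B1–B2, B1–B3, B2–B4, B1–B5, B4–B6, B2–B7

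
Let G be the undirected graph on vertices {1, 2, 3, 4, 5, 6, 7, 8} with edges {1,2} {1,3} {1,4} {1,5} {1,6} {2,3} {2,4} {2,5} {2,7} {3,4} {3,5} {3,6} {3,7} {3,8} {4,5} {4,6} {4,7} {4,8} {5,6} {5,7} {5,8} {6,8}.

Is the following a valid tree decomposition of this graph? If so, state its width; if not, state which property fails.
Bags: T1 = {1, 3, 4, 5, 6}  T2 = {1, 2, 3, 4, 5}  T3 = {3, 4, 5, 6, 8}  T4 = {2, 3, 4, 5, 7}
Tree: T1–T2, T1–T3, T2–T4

Every vertex of G appears in some bag (union = {1, 2, 3, 4, 5, 6, 7, 8}); every edge is covered by a bag; and for each vertex v the set of bags containing v is connected in the bag tree. The decomposition is therefore valid. The largest bag has 5 vertices, so the width is 4.

Yes; width 4.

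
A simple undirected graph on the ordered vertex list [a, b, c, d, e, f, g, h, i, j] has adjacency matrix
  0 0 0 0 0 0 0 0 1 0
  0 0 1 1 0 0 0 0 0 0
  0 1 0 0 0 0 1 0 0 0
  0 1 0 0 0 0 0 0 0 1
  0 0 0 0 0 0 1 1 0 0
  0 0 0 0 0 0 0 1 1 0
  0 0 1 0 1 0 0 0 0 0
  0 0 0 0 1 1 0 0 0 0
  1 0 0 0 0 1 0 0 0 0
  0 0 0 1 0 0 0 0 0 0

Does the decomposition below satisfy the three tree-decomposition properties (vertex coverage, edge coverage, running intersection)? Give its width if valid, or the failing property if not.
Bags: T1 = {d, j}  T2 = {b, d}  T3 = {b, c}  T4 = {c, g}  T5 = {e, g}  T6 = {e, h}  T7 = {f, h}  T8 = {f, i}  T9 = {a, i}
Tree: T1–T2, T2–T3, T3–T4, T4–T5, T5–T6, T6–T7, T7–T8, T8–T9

Yes; width 1.

Checking the three conditions: (i) the bags cover all of {a, b, c, d, e, f, g, h, i, j}; (ii) for each edge, some bag contains both endpoints; (iii) the bags containing any fixed vertex form a subtree. All hold, so the decomposition is valid with width 2 − 1 = 1.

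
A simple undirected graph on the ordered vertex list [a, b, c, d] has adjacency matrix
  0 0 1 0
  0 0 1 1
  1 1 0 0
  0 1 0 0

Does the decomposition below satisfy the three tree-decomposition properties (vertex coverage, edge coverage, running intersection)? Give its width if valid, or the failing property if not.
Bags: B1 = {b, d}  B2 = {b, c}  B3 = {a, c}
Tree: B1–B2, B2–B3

Yes; width 1.

Checking the three conditions: (i) the bags cover all of {a, b, c, d}; (ii) for each edge, some bag contains both endpoints; (iii) the bags containing any fixed vertex form a subtree. All hold, so the decomposition is valid with width 2 − 1 = 1.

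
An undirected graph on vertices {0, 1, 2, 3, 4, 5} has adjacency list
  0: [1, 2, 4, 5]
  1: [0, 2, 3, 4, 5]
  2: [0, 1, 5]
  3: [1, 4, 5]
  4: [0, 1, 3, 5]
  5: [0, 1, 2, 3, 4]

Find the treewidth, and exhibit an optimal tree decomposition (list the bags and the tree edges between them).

Each bag holds 4 vertices, so the decomposition has width 3, which upper-bounds the treewidth. On the other hand G contains the 4-clique {0, 1, 2, 5}. A clique must lie in a single bag of any decomposition, so no decomposition can have width below 3. Hence tw(G) = 3 exactly.

Treewidth 3.
One such decomposition:
Bags: B1 = {1, 3, 4, 5}  B2 = {0, 1, 4, 5}  B3 = {0, 1, 2, 5}
Tree: B1–B2, B2–B3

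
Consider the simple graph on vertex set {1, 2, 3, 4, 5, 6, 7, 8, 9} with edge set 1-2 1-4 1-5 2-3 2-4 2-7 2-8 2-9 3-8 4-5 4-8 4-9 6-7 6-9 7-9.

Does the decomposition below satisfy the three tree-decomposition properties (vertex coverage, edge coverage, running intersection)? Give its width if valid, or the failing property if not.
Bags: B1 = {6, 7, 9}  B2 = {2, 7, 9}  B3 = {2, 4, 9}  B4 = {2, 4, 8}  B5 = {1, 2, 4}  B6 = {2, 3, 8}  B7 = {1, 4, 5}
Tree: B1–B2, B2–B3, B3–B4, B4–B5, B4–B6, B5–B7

Every vertex of G appears in some bag (union = {1, 2, 3, 4, 5, 6, 7, 8, 9}); every edge is covered by a bag; and for each vertex v the set of bags containing v is connected in the bag tree. The decomposition is therefore valid. The largest bag has 3 vertices, so the width is 2.

Yes; width 2.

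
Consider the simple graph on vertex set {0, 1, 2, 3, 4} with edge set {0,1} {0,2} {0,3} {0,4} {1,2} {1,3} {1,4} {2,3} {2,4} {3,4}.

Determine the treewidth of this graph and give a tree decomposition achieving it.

With just one bag of size 5, the width is 5 − 1 = 4, so tw(G) ≤ 4. Conversely, {0, 1, 2, 3, 4} is a clique of size 5, and the vertices of any clique must share a bag in every tree decomposition; so some bag has ≥ 5 vertices and tw(G) ≥ 4. Therefore the treewidth is 4.

Treewidth 4.
One optimal decomposition is:
Bags: B1 = {0, 1, 2, 3, 4}
Tree: (single bag)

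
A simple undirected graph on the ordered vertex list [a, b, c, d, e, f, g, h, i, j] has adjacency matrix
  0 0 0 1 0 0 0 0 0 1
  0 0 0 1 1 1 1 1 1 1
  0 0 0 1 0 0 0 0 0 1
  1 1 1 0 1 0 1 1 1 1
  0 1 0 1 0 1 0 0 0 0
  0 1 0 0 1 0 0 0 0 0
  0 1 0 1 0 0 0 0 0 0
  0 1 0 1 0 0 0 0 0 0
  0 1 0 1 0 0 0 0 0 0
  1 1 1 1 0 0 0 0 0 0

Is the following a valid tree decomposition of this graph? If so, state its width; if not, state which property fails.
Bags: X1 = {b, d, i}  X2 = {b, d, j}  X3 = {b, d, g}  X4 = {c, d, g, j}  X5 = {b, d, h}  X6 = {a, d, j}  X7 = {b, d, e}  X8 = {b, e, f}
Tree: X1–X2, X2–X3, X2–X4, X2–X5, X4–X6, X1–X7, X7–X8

A tree decomposition must satisfy three properties: every vertex lies in some bag; for every edge, both endpoints lie together in some bag; and for every vertex, the bags containing it form a connected subtree. Here bags containing vertex g are not connected in the tree, so the decomposition is invalid.

No — bags containing vertex g are not connected in the tree.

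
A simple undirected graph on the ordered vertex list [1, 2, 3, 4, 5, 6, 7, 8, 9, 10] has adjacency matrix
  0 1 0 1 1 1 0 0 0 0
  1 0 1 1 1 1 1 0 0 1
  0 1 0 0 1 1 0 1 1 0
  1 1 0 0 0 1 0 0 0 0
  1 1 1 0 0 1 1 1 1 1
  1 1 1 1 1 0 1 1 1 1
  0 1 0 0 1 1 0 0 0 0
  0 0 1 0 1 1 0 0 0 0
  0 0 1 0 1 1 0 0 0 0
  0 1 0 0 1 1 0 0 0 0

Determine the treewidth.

A width-3 tree decomposition is:
Bags: B1 = {2, 5, 6, 10}  B2 = {2, 3, 5, 6}  B3 = {1, 2, 5, 6}  B4 = {2, 5, 6, 7}  B5 = {3, 5, 6, 9}  B6 = {3, 5, 6, 8}  B7 = {1, 2, 4, 6}
Tree: B1–B2, B2–B3, B1–B4, B2–B5, B5–B6, B3–B7
The largest bag has 4 vertices, giving width 3; this decomposition certifies tw(G) ≤ 3. Conversely, {1, 2, 4, 6} is a clique of size 4, and the vertices of any clique must share a bag in every tree decomposition; so some bag has ≥ 4 vertices and tw(G) ≥ 3. Therefore the treewidth is 3.

3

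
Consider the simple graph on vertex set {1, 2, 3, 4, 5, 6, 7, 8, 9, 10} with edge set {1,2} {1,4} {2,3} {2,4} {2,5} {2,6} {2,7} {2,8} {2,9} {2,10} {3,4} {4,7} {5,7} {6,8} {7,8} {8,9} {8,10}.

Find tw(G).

2

A width-2 tree decomposition is:
Bags: B1 = {1, 2, 4}  B2 = {2, 4, 7}  B3 = {2, 5, 7}  B4 = {2, 7, 8}  B5 = {2, 8, 10}  B6 = {2, 6, 8}  B7 = {2, 8, 9}  B8 = {2, 3, 4}
Tree: B1–B2, B2–B3, B3–B4, B4–B5, B4–B6, B6–B7, B1–B8
Every bag has size at most 3, so the width is 3 − 1 = 2 and tw(G) ≤ 2. For the lower bound, the 3 vertices {1, 2, 4} are pairwise adjacent, and any tree decomposition puts a clique entirely inside one bag — forcing width ≥ 2. The upper and lower bounds meet at 2, so that is the treewidth.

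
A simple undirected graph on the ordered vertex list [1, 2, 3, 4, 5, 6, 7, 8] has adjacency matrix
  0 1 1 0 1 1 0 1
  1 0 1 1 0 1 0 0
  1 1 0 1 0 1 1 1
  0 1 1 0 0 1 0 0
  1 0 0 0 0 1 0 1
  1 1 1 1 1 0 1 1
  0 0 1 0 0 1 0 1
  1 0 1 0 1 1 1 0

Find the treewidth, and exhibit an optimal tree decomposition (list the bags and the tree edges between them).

Treewidth 3.
One such decomposition:
Bags: B1 = {3, 6, 7, 8}  B2 = {1, 3, 6, 8}  B3 = {1, 5, 6, 8}  B4 = {1, 2, 3, 6}  B5 = {2, 3, 4, 6}
Tree: B1–B2, B2–B3, B2–B4, B4–B5

The largest bag has 4 vertices, giving width 3; this decomposition certifies tw(G) ≤ 3. For the lower bound, the 4 vertices {1, 3, 6, 8} are pairwise adjacent, and any tree decomposition puts a clique entirely inside one bag — forcing width ≥ 3. Hence tw(G) = 3 exactly.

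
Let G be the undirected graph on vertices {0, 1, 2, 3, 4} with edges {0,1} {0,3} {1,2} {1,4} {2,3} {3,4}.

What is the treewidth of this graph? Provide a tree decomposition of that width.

Treewidth 2.
Bags: B1 = {0, 1, 3}  B2 = {1, 2, 3}  B3 = {1, 3, 4}
Tree: B1–B2, B2–B3

The largest bag has 3 vertices, giving width 2; this decomposition certifies tw(G) ≤ 2. For the lower bound, G contains the cycle 1–0–3–2–1, so G is not a forest; only forests have treewidth ≤ 1, hence tw(G) ≥ 2. Hence tw(G) = 2 exactly.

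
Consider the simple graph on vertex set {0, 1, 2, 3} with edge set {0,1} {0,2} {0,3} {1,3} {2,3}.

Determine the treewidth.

2

A width-2 tree decomposition is:
Bags: B1 = {0, 2, 3}  B2 = {0, 1, 3}
Tree: B1–B2
Every bag has size at most 3, so the width is 3 − 1 = 2 and tw(G) ≤ 2. On the other hand G contains the 3-clique {0, 1, 3}. A clique must lie in a single bag of any decomposition, so no decomposition can have width below 2. Therefore the treewidth is 2.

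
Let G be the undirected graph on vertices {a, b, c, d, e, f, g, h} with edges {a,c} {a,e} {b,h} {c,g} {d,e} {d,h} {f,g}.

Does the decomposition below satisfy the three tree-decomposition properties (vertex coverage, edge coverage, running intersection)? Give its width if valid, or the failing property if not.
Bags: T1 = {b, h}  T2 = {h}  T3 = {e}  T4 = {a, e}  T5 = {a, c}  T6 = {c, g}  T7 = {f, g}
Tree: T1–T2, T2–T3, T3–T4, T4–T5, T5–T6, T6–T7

A tree decomposition must satisfy three properties: every vertex lies in some bag; for every edge, both endpoints lie together in some bag; and for every vertex, the bags containing it form a connected subtree. Here vertex d appears in no bag, so the decomposition is invalid.

No — vertex d appears in no bag.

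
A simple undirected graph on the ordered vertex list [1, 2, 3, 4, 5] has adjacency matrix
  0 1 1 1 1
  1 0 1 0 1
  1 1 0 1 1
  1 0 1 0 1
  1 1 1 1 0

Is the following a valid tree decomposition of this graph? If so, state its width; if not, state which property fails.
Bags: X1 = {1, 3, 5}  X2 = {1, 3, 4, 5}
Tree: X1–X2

No — vertex 2 appears in no bag.

A tree decomposition must satisfy three properties: every vertex lies in some bag; for every edge, both endpoints lie together in some bag; and for every vertex, the bags containing it form a connected subtree. Here vertex 2 appears in no bag, so the decomposition is invalid.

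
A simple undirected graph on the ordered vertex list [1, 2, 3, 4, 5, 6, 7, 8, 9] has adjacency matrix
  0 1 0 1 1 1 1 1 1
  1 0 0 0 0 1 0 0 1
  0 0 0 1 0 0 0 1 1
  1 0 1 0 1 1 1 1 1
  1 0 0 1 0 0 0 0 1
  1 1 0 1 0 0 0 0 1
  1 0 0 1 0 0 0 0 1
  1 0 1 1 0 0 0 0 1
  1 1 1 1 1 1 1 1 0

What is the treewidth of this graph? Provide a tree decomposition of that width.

The largest bag has 4 vertices, giving width 3; this decomposition certifies tw(G) ≤ 3. On the other hand G contains the 4-clique {1, 2, 6, 9}. A clique must lie in a single bag of any decomposition, so no decomposition can have width below 3. Hence tw(G) = 3 exactly.

Treewidth 3.
One optimal decomposition is:
Bags: B1 = {1, 4, 6, 9}  B2 = {1, 2, 6, 9}  B3 = {1, 4, 7, 9}  B4 = {1, 4, 8, 9}  B5 = {3, 4, 8, 9}  B6 = {1, 4, 5, 9}
Tree: B1–B2, B1–B3, B3–B4, B4–B5, B3–B6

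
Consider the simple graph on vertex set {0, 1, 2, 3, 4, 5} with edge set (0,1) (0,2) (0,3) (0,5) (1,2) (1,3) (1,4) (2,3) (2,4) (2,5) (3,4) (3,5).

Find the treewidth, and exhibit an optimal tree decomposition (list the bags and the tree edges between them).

The largest bag has 4 vertices, giving width 3; this decomposition certifies tw(G) ≤ 3. Conversely, {0, 1, 2, 3} is a clique of size 4, and the vertices of any clique must share a bag in every tree decomposition; so some bag has ≥ 4 vertices and tw(G) ≥ 3. The upper and lower bounds meet at 3, so that is the treewidth.

Treewidth 3.
One optimal decomposition is:
Bags: B1 = {0, 1, 2, 3}  B2 = {0, 2, 3, 5}  B3 = {1, 2, 3, 4}
Tree: B1–B2, B1–B3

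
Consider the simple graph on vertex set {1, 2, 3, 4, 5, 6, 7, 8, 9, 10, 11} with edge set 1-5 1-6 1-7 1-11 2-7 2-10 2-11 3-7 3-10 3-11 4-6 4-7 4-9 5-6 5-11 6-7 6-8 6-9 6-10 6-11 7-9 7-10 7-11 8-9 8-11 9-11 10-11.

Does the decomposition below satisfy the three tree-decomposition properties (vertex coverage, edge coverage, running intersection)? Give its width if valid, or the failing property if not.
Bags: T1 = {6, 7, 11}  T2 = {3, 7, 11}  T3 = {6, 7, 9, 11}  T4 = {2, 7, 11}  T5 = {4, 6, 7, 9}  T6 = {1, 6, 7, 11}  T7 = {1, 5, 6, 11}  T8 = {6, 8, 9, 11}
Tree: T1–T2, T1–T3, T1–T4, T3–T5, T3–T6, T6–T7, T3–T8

No — vertex 10 appears in no bag.

A tree decomposition must satisfy three properties: every vertex lies in some bag; for every edge, both endpoints lie together in some bag; and for every vertex, the bags containing it form a connected subtree. Here vertex 10 appears in no bag, so the decomposition is invalid.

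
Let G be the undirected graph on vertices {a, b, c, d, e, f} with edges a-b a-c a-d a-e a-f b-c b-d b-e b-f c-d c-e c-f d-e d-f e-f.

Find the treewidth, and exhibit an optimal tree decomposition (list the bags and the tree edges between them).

Treewidth 5.
Bags: B1 = {a, b, c, d, e, f}
Tree: (single bag)

A single bag containing all 6 vertices is trivially a valid decomposition of width 5. Conversely, {a, b, c, d, e, f} is a clique of size 6, and the vertices of any clique must share a bag in every tree decomposition; so some bag has ≥ 6 vertices and tw(G) ≥ 5. Therefore the treewidth is 5.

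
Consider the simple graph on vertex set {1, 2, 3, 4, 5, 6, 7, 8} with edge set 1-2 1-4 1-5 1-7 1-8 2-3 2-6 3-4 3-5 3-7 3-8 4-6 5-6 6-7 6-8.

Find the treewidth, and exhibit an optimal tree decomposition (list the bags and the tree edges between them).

Treewidth 3.
One optimal decomposition is:
Bags: B1 = {1, 3, 5, 6}  B2 = {1, 3, 6, 7}  B3 = {1, 3, 4, 6}  B4 = {1, 3, 6, 8}  B5 = {1, 2, 3, 6}
Tree: B1–B2, B2–B3, B3–B4, B4–B5

Every bag has size at most 4, so the width is 4 − 1 = 3 and tw(G) ≤ 3. For the lower bound: the 4 vertex sets {3,5}, {6,7}, {1}, {4} are disjoint, each induces a connected subgraph, and every pair is joined by at least one edge of G. Contracting each set to a single vertex therefore yields K_{4} as a minor, and since treewidth is minor-monotone, tw(G) ≥ tw(K_{4}) = 3. The upper and lower bounds meet at 3, so that is the treewidth.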